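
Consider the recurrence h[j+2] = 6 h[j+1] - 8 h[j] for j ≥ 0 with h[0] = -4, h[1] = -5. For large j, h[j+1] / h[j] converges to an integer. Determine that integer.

4

The characteristic equation is r^2 - 6r + 8 = 0, which factors as (r - 4)(r - 2) = 0.
So the roots are 4 and 2. Since |4| > |2| and the coefficient of 4^j is non-zero, the ratio tends to 4.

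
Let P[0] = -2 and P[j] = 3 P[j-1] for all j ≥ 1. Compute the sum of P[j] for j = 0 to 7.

P[1] = 3(-2) = -6
P[2] = 3(-6) = -18
P[3] = 3(-18) = -54
P[4] = 3(-54) = -162
P[5] = 3(-162) = -486
P[6] = 3(-486) = -1458
P[7] = 3(-1458) = -4374
Sum = (-2) + (-6) + (-18) + (-54) + (-162) + (-486) + (-1458) + (-4374) = -6560

-6560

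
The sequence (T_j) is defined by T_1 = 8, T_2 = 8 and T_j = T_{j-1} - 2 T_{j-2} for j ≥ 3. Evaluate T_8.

T_3 = 8 - 2·8 = -8
T_4 = (-8) - 2·8 = -24
T_5 = (-24) - 2·(-8) = -8
T_6 = (-8) - 2·(-24) = 40
T_7 = 40 - 2·(-8) = 56
T_8 = 56 - 2·40 = -24

-24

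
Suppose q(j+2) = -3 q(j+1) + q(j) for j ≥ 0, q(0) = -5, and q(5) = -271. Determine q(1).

Let q(1) = v.
q(2) = -5 - 3v
q(3) = 15 + 10v
q(4) = -50 - 33v
q(5) = 165 + 109v
So 165 + 109v = -271, giving v = -4.

-4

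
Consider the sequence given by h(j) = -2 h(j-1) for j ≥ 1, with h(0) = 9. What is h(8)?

2304

h(1) = -2·9 = -18
h(2) = -2·(-18) = 36
h(3) = -2·36 = -72
h(4) = -2·(-72) = 144
h(5) = -2·144 = -288
h(6) = -2·(-288) = 576
h(7) = -2·576 = -1152
h(8) = -2·(-1152) = 2304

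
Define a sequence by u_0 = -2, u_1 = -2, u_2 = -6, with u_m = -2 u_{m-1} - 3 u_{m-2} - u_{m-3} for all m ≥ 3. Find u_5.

-14

u_3 = -2(-6) - 3(-2) - (-2) = 20
u_4 = -2(20) - 3(-6) - (-2) = -20
u_5 = -2(-20) - 3(20) - (-6) = -14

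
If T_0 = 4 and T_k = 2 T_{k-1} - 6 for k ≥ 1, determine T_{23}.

The fixed point is -6/(1 - 2) = 6, so T_k - 6 = 2(T_{k-1} - 6).
Hence T_k = -2·2^k + 6.
T_{23} = -2·2^{23} + 6 = -2·8388608 + 6 = -16777210.

-16777210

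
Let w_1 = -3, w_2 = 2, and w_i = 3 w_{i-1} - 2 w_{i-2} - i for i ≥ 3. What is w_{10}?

w_3 = 3(2) - 2(-3) - 3 = 9
w_4 = 3(9) - 2(2) - 4 = 19
w_5 = 3(19) - 2(9) - 5 = 34
w_6 = 3(34) - 2(19) - 6 = 58
w_7 = 3(58) - 2(34) - 7 = 99
w_8 = 3(99) - 2(58) - 8 = 173
w_9 = 3(173) - 2(99) - 9 = 312
w_{10} = 3(312) - 2(173) - 10 = 580

580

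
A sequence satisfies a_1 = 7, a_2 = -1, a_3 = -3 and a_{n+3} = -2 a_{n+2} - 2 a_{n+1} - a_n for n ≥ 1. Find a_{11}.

a_4 = -2*(-3) - 2*(-1) - 7 = 1
a_5 = -2*1 - 2*(-3) - (-1) = 5
a_6 = -2*5 - 2*1 - (-3) = -9
a_7 = -2*(-9) - 2*5 - 1 = 7
a_8 = -2*7 - 2*(-9) - 5 = -1
a_9 = -2*(-1) - 2*7 - (-9) = -3
a_{10} = -2*(-3) - 2*(-1) - 7 = 1
a_{11} = -2*1 - 2*(-3) - (-1) = 5

5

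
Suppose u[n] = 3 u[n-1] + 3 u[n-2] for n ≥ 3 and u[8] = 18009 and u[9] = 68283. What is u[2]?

1

Rearranging, u[n-2] = (u[n] - 3 u[n-1]) / 3.
u[7] = (68283 - 3*18009) / 3 = 14256/3 = 4752
u[6] = (18009 - 3*4752) / 3 = 3753/3 = 1251
u[5] = (4752 - 3*1251) / 3 = 999/3 = 333
u[4] = (1251 - 3*333) / 3 = 252/3 = 84
u[3] = (333 - 3*84) / 3 = 81/3 = 27
u[2] = (84 - 3*27) / 3 = 3/3 = 1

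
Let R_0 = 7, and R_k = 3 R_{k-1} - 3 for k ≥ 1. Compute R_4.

R_1 = 3(7) - 3 = 18
R_2 = 3(18) - 3 = 51
R_3 = 3(51) - 3 = 150
R_4 = 3(150) - 3 = 447

447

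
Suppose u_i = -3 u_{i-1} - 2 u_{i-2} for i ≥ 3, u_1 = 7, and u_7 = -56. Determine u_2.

Let u_2 = x.
u_3 = -14 - 3x
u_4 = 42 + 7x
u_5 = -98 - 15x
u_6 = 210 + 31x
u_7 = -434 - 63x
So -434 - 63x = -56, giving x = -6.

-6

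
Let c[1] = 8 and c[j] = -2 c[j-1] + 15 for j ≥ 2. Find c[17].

The fixed point is 15/(1 + 2) = 5, so c[j] - 5 = -2(c[j-1] - 5).
Hence c[j] = 3·(-2)^{j-1} + 5.
c[17] = 3·(-2)^{16} + 5 = 3·65536 + 5 = 196613.

196613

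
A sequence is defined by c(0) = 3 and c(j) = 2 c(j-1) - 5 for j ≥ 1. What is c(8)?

c(1) = 2(3) - 5 = 1
c(2) = 2(1) - 5 = -3
c(3) = 2(-3) - 5 = -11
c(4) = 2(-11) - 5 = -27
c(5) = 2(-27) - 5 = -59
c(6) = 2(-59) - 5 = -123
c(7) = 2(-123) - 5 = -251
c(8) = 2(-251) - 5 = -507

-507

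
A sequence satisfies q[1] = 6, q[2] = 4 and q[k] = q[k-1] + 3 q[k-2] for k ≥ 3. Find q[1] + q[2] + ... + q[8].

1978

q[3] = 4 + 3(6) = 22
q[4] = 22 + 3(4) = 34
q[5] = 34 + 3(22) = 100
q[6] = 100 + 3(34) = 202
q[7] = 202 + 3(100) = 502
q[8] = 502 + 3(202) = 1108
Sum = 6 + 4 + 22 + 34 + 100 + 202 + 502 + 1108 = 1978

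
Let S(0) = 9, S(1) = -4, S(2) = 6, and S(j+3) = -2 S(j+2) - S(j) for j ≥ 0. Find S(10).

5146

S(3) = -2(6) - 9 = -21
S(4) = -2(-21) - (-4) = 46
S(5) = -2(46) - 6 = -98
S(6) = -2(-98) - (-21) = 217
S(7) = -2(217) - 46 = -480
S(8) = -2(-480) - (-98) = 1058
S(9) = -2(1058) - 217 = -2333
S(10) = -2(-2333) - (-480) = 5146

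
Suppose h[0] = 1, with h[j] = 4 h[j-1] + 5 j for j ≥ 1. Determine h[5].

3289

h[1] = 4·1 + 5 = 9
h[2] = 4·9 + 10 = 46
h[3] = 4·46 + 15 = 199
h[4] = 4·199 + 20 = 816
h[5] = 4·816 + 25 = 3289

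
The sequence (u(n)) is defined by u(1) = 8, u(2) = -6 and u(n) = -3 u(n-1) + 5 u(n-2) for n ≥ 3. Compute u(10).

u(3) = -3(-6) + 5(8) = 58
u(4) = -3(58) + 5(-6) = -204
u(5) = -3(-204) + 5(58) = 902
u(6) = -3(902) + 5(-204) = -3726
u(7) = -3(-3726) + 5(902) = 15688
u(8) = -3(15688) + 5(-3726) = -65694
u(9) = -3(-65694) + 5(15688) = 275522
u(10) = -3(275522) + 5(-65694) = -1155036

-1155036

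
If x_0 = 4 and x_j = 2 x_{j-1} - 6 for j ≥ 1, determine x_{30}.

The fixed point is -6/(1 - 2) = 6, so x_j - 6 = 2(x_{j-1} - 6).
Hence x_j = -2·2^j + 6.
x_{30} = -2·2^{30} + 6 = -2·1073741824 + 6 = -2147483642.

-2147483642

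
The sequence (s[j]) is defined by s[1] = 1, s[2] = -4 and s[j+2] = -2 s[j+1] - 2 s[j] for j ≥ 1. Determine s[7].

s[3] = -2*(-4) - 2*1 = 6
s[4] = -2*6 - 2*(-4) = -4
s[5] = -2*(-4) - 2*6 = -4
s[6] = -2*(-4) - 2*(-4) = 16
s[7] = -2*16 - 2*(-4) = -24

-24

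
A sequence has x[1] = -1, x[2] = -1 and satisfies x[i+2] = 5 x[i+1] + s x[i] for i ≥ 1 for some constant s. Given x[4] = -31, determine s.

1

x[3] = -5 - s
x[4] = -25 - 6s
So -25 - 6s = -31, giving s = 1.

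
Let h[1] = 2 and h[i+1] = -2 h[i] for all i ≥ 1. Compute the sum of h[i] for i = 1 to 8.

h[2] = -2(2) = -4
h[3] = -2(-4) = 8
h[4] = -2(8) = -16
h[5] = -2(-16) = 32
h[6] = -2(32) = -64
h[7] = -2(-64) = 128
h[8] = -2(128) = -256
Sum = 2 + (-4) + 8 + (-16) + 32 + (-64) + 128 + (-256) = -170

-170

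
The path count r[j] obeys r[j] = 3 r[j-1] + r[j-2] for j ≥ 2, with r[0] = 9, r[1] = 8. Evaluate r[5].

r[2] = 3(8) + 9 = 33
r[3] = 3(33) + 8 = 107
r[4] = 3(107) + 33 = 354
r[5] = 3(354) + 107 = 1169

1169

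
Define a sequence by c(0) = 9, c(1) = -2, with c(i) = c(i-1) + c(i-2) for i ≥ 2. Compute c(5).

c(2) = (-2) + 9 = 7
c(3) = 7 + (-2) = 5
c(4) = 5 + 7 = 12
c(5) = 12 + 5 = 17

17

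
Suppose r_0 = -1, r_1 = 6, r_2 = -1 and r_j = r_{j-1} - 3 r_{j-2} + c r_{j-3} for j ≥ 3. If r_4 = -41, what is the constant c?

r_3 = -19 - c
r_4 = -16 + 5c
So -16 + 5c = -41, giving c = -5.

-5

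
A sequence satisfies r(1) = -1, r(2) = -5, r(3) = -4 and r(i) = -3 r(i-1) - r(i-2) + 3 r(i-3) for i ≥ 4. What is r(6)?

r(4) = -3*(-4) - (-5) + 3*(-1) = 14
r(5) = -3*14 - (-4) + 3*(-5) = -53
r(6) = -3*(-53) - 14 + 3*(-4) = 133

133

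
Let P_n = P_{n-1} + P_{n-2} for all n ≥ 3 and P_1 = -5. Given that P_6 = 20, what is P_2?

7

Let P_2 = v.
P_3 = -5 + v
P_4 = -5 + 2v
P_5 = -10 + 3v
P_6 = -15 + 5v
So -15 + 5v = 20, giving v = 7.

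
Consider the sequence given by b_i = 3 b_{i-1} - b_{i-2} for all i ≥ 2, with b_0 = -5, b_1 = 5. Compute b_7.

b_2 = 3*5 - (-5) = 20
b_3 = 3*20 - 5 = 55
b_4 = 3*55 - 20 = 145
b_5 = 3*145 - 55 = 380
b_6 = 3*380 - 145 = 995
b_7 = 3*995 - 380 = 2605

2605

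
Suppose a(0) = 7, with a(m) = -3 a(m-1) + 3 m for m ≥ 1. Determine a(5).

a(1) = -3·7 + 3 = -18
a(2) = -3·(-18) + 6 = 60
a(3) = -3·60 + 9 = -171
a(4) = -3·(-171) + 12 = 525
a(5) = -3·525 + 15 = -1560

-1560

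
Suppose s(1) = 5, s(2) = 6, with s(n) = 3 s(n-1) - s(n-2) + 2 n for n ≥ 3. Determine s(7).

s(3) = 3(6) - 5 + 6 = 19
s(4) = 3(19) - 6 + 8 = 59
s(5) = 3(59) - 19 + 10 = 168
s(6) = 3(168) - 59 + 12 = 457
s(7) = 3(457) - 168 + 14 = 1217

1217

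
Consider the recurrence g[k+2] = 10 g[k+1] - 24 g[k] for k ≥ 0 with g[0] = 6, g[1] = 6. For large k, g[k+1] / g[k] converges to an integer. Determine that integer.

6

The characteristic equation is r^2 - 10r + 24 = 0, which factors as (r - 6)(r - 4) = 0.
So the roots are 6 and 4. Since |6| > |4| and the coefficient of 6^k is non-zero, the ratio tends to 6.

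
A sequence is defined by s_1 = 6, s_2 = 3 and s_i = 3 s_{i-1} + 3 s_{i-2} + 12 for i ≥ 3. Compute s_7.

7806

s_3 = 3(3) + 3(6) + 12 = 39
s_4 = 3(39) + 3(3) + 12 = 138
s_5 = 3(138) + 3(39) + 12 = 543
s_6 = 3(543) + 3(138) + 12 = 2055
s_7 = 3(2055) + 3(543) + 12 = 7806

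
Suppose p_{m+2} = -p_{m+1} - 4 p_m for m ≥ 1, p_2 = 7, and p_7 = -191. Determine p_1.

Let p_1 = y.
p_3 = -7 - 4y
p_4 = -21 + 4y
p_5 = 49 + 12y
p_6 = 35 - 28y
p_7 = -231 - 20y
So -231 - 20y = -191, giving y = -2.

-2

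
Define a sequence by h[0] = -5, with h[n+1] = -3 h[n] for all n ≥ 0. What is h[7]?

10935

h[1] = -3(-5) = 15
h[2] = -3(15) = -45
h[3] = -3(-45) = 135
h[4] = -3(135) = -405
h[5] = -3(-405) = 1215
h[6] = -3(1215) = -3645
h[7] = -3(-3645) = 10935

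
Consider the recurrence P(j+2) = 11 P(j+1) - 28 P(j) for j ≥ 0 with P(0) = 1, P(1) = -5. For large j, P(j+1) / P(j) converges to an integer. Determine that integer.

7

The characteristic equation is r^2 - 11r + 28 = 0, which factors as (r - 7)(r - 4) = 0.
So the roots are 7 and 4. Since |7| > |4| and the coefficient of 7^j is non-zero, the ratio tends to 7.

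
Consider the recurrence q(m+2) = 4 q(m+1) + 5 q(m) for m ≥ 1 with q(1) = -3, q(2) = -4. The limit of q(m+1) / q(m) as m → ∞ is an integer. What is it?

The characteristic equation is r^2 - 4r - 5 = 0, which factors as (r - 5)(r + 1) = 0.
So the roots are 5 and -1. Since |5| > |-1| and the coefficient of 5^m is non-zero, the ratio tends to 5.

5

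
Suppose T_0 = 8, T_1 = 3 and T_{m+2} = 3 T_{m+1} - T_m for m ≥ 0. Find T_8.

-55

T_2 = 3·3 - 8 = 1
T_3 = 3·1 - 3 = 0
T_4 = 3·0 - 1 = -1
T_5 = 3·(-1) - 0 = -3
T_6 = 3·(-3) - (-1) = -8
T_7 = 3·(-8) - (-3) = -21
T_8 = 3·(-21) - (-8) = -55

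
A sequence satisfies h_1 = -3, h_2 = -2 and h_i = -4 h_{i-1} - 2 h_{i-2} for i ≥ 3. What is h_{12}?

-976192

h_3 = -4(-2) - 2(-3) = 14
h_4 = -4(14) - 2(-2) = -52
h_5 = -4(-52) - 2(14) = 180
h_6 = -4(180) - 2(-52) = -616
h_7 = -4(-616) - 2(180) = 2104
h_8 = -4(2104) - 2(-616) = -7184
h_9 = -4(-7184) - 2(2104) = 24528
h_{10} = -4(24528) - 2(-7184) = -83744
h_{11} = -4(-83744) - 2(24528) = 285920
h_{12} = -4(285920) - 2(-83744) = -976192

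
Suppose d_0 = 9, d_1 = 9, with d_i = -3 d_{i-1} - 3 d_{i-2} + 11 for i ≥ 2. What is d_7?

d_2 = -3·9 - 3·9 + 11 = -43
d_3 = -3·(-43) - 3·9 + 11 = 113
d_4 = -3·113 - 3·(-43) + 11 = -199
d_5 = -3·(-199) - 3·113 + 11 = 269
d_6 = -3·269 - 3·(-199) + 11 = -199
d_7 = -3·(-199) - 3·269 + 11 = -199

-199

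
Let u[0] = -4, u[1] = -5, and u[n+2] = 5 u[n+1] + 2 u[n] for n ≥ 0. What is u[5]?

-5055

u[2] = 5·(-5) + 2·(-4) = -33
u[3] = 5·(-33) + 2·(-5) = -175
u[4] = 5·(-175) + 2·(-33) = -941
u[5] = 5·(-941) + 2·(-175) = -5055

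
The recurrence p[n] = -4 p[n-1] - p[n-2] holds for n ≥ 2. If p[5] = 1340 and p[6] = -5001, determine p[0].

Rearranging, p[n-2] = -(p[n] + 4 p[n-1]).
p[4] = -(-5001 + 4·1340) = -359
p[3] = -(1340 + 4·(-359)) = 96
p[2] = -(-359 + 4·96) = -25
p[1] = -(96 + 4·(-25)) = 4
p[0] = -(-25 + 4·4) = 9

9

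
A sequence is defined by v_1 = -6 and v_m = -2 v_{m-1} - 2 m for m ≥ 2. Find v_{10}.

2496

v_2 = -2(-6) - 4 = 8
v_3 = -2(8) - 6 = -22
v_4 = -2(-22) - 8 = 36
v_5 = -2(36) - 10 = -82
v_6 = -2(-82) - 12 = 152
v_7 = -2(152) - 14 = -318
v_8 = -2(-318) - 16 = 620
v_9 = -2(620) - 18 = -1258
v_{10} = -2(-1258) - 20 = 2496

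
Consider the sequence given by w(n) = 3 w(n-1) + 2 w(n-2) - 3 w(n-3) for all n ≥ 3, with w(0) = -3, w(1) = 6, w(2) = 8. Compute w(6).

w(3) = 3*8 + 2*6 - 3*(-3) = 45
w(4) = 3*45 + 2*8 - 3*6 = 133
w(5) = 3*133 + 2*45 - 3*8 = 465
w(6) = 3*465 + 2*133 - 3*45 = 1526

1526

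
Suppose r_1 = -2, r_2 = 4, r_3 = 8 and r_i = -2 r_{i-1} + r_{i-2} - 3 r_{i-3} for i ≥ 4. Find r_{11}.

6578

r_4 = -2*8 + 4 - 3*(-2) = -6
r_5 = -2*(-6) + 8 - 3*4 = 8
r_6 = -2*8 + (-6) - 3*8 = -46
r_7 = -2*(-46) + 8 - 3*(-6) = 118
r_8 = -2*118 + (-46) - 3*8 = -306
r_9 = -2*(-306) + 118 - 3*(-46) = 868
r_{10} = -2*868 + (-306) - 3*118 = -2396
r_{11} = -2*(-2396) + 868 - 3*(-306) = 6578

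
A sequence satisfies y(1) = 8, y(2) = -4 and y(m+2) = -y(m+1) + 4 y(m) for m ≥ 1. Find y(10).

-18772

y(3) = -(-4) + 4(8) = 36
y(4) = -36 + 4(-4) = -52
y(5) = -(-52) + 4(36) = 196
y(6) = -196 + 4(-52) = -404
y(7) = -(-404) + 4(196) = 1188
y(8) = -1188 + 4(-404) = -2804
y(9) = -(-2804) + 4(1188) = 7556
y(10) = -7556 + 4(-2804) = -18772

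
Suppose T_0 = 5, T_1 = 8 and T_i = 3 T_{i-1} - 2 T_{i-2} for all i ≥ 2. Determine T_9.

1538

T_2 = 3·8 - 2·5 = 14
T_3 = 3·14 - 2·8 = 26
T_4 = 3·26 - 2·14 = 50
T_5 = 3·50 - 2·26 = 98
T_6 = 3·98 - 2·50 = 194
T_7 = 3·194 - 2·98 = 386
T_8 = 3·386 - 2·194 = 770
T_9 = 3·770 - 2·386 = 1538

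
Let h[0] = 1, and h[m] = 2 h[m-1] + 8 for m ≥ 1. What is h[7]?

h[1] = 2(1) + 8 = 10
h[2] = 2(10) + 8 = 28
h[3] = 2(28) + 8 = 64
h[4] = 2(64) + 8 = 136
h[5] = 2(136) + 8 = 280
h[6] = 2(280) + 8 = 568
h[7] = 2(568) + 8 = 1144

1144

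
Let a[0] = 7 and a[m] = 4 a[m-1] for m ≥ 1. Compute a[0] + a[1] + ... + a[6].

38227

a[1] = 4*7 = 28
a[2] = 4*28 = 112
a[3] = 4*112 = 448
a[4] = 4*448 = 1792
a[5] = 4*1792 = 7168
a[6] = 4*7168 = 28672
Sum = 7 + 28 + 112 + 448 + 1792 + 7168 + 28672 = 38227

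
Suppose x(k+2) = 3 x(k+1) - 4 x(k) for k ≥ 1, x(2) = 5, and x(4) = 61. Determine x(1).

-3

Let x(1) = z.
x(3) = 15 - 4z
x(4) = 25 - 12z
So 25 - 12z = 61, giving z = -3.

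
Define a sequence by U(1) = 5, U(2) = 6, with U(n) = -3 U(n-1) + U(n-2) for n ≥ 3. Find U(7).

U(3) = -3*6 + 5 = -13
U(4) = -3*(-13) + 6 = 45
U(5) = -3*45 + (-13) = -148
U(6) = -3*(-148) + 45 = 489
U(7) = -3*489 + (-148) = -1615

-1615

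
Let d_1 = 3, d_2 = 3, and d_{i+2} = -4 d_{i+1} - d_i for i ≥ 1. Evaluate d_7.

-2967

d_3 = -4*3 - 3 = -15
d_4 = -4*(-15) - 3 = 57
d_5 = -4*57 - (-15) = -213
d_6 = -4*(-213) - 57 = 795
d_7 = -4*795 - (-213) = -2967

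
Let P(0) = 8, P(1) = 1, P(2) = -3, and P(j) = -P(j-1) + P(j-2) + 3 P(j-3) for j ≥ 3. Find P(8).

P(3) = -(-3) + 1 + 3(8) = 28
P(4) = -28 + (-3) + 3(1) = -28
P(5) = -(-28) + 28 + 3(-3) = 47
P(6) = -47 + (-28) + 3(28) = 9
P(7) = -9 + 47 + 3(-28) = -46
P(8) = -(-46) + 9 + 3(47) = 196

196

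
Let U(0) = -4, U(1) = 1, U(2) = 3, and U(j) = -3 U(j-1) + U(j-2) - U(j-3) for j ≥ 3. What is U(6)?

165

U(3) = -3·3 + 1 - (-4) = -4
U(4) = -3·(-4) + 3 - 1 = 14
U(5) = -3·14 + (-4) - 3 = -49
U(6) = -3·(-49) + 14 - (-4) = 165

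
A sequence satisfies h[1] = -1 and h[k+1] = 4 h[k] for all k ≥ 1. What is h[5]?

h[2] = 4·(-1) = -4
h[3] = 4·(-4) = -16
h[4] = 4·(-16) = -64
h[5] = 4·(-64) = -256

-256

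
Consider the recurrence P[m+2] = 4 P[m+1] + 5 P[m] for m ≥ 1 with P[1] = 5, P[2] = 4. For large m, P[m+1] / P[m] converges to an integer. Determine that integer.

5

The characteristic equation is r^2 - 4r - 5 = 0, which factors as (r - 5)(r + 1) = 0.
So the roots are 5 and -1. Since |5| > |-1| and the coefficient of 5^m is non-zero, the ratio tends to 5.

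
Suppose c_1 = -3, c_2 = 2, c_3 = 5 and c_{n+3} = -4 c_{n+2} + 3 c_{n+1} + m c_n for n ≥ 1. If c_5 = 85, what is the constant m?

c_4 = -14 - 3m
c_5 = 71 + 14m
So 71 + 14m = 85, giving m = 1.

1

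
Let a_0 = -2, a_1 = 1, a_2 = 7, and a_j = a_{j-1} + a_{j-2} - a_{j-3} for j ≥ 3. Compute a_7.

28

a_3 = 7 + 1 - (-2) = 10
a_4 = 10 + 7 - 1 = 16
a_5 = 16 + 10 - 7 = 19
a_6 = 19 + 16 - 10 = 25
a_7 = 25 + 19 - 16 = 28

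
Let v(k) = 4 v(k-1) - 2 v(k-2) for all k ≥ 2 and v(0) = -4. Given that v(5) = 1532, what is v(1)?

7

Let v(1) = w.
v(2) = 8 + 4w
v(3) = 32 + 14w
v(4) = 112 + 48w
v(5) = 384 + 164w
So 384 + 164w = 1532, giving w = 7.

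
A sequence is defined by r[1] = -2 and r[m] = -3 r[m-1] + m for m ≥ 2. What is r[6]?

594

r[2] = -3(-2) + 2 = 8
r[3] = -3(8) + 3 = -21
r[4] = -3(-21) + 4 = 67
r[5] = -3(67) + 5 = -196
r[6] = -3(-196) + 6 = 594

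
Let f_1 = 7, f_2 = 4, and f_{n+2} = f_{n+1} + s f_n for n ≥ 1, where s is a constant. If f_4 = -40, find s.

-4

f_3 = 4 + 7s
f_4 = 4 + 11s
So 4 + 11s = -40, giving s = -4.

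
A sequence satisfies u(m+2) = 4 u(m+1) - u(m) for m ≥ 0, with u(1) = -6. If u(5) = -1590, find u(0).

6

Let u(0) = v.
u(2) = -24 - v
u(3) = -90 - 4v
u(4) = -336 - 15v
u(5) = -1254 - 56v
So -1254 - 56v = -1590, giving v = 6.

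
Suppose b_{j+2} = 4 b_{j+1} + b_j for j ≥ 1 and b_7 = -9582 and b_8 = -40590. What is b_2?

Rearranging, b_{j-2} = b_j - 4 b_{j-1}.
b_6 = -40590 - 4*(-9582) = -2262
b_5 = -9582 - 4*(-2262) = -534
b_4 = -2262 - 4*(-534) = -126
b_3 = -534 - 4*(-126) = -30
b_2 = -126 - 4*(-30) = -6

-6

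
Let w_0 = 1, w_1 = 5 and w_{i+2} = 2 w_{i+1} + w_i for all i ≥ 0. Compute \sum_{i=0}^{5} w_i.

w_2 = 2(5) + 1 = 11
w_3 = 2(11) + 5 = 27
w_4 = 2(27) + 11 = 65
w_5 = 2(65) + 27 = 157
Sum = 1 + 5 + 11 + 27 + 65 + 157 = 266

266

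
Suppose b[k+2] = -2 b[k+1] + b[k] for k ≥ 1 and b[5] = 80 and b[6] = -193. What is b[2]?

Rearranging, b[k-2] = b[k] + 2 b[k-1].
b[4] = -193 + 2*80 = -33
b[3] = 80 + 2*(-33) = 14
b[2] = -33 + 2*14 = -5

-5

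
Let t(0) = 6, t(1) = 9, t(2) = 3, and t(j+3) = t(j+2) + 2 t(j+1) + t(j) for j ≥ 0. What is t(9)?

t(3) = 3 + 2*9 + 6 = 27
t(4) = 27 + 2*3 + 9 = 42
t(5) = 42 + 2*27 + 3 = 99
t(6) = 99 + 2*42 + 27 = 210
t(7) = 210 + 2*99 + 42 = 450
t(8) = 450 + 2*210 + 99 = 969
t(9) = 969 + 2*450 + 210 = 2079

2079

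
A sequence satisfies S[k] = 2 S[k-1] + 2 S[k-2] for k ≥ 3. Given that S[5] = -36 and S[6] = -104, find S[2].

Rearranging, S[k-2] = (S[k] - 2 S[k-1]) / 2.
S[4] = (-104 - 2(-36)) / 2 = -32/2 = -16
S[3] = (-36 - 2(-16)) / 2 = -4/2 = -2
S[2] = (-16 - 2(-2)) / 2 = -12/2 = -6

-6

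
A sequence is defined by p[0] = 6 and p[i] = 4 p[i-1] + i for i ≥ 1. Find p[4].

p[1] = 4(6) + 1 = 25
p[2] = 4(25) + 2 = 102
p[3] = 4(102) + 3 = 411
p[4] = 4(411) + 4 = 1648

1648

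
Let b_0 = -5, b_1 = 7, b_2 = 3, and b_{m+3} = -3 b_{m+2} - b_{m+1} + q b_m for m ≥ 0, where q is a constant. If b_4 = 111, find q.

b_3 = -16 - 5q
b_4 = 45 + 22q
So 45 + 22q = 111, giving q = 3.

3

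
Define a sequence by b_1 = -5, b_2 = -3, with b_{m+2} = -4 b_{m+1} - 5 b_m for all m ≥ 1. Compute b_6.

-723

b_3 = -4*(-3) - 5*(-5) = 37
b_4 = -4*37 - 5*(-3) = -133
b_5 = -4*(-133) - 5*37 = 347
b_6 = -4*347 - 5*(-133) = -723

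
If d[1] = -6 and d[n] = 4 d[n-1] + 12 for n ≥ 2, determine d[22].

The fixed point is 12/(1 - 4) = -4, so d[n] + 4 = 4(d[n-1] + 4).
Hence d[n] = -2·4^{n-1} - 4.
d[22] = -2·4^{21} - 4 = -2·4398046511104 - 4 = -8796093022212.

-8796093022212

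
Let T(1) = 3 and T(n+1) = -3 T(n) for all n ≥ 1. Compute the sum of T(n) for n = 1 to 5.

T(2) = -3*3 = -9
T(3) = -3*(-9) = 27
T(4) = -3*27 = -81
T(5) = -3*(-81) = 243
Sum = 3 + (-9) + 27 + (-81) + 243 = 183

183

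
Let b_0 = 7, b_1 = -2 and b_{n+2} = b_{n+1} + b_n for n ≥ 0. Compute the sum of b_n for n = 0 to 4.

b_2 = (-2) + 7 = 5
b_3 = 5 + (-2) = 3
b_4 = 3 + 5 = 8
Sum = 7 + (-2) + 5 + 3 + 8 = 21

21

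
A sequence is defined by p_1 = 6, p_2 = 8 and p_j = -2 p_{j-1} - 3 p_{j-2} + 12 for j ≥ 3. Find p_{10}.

p_3 = -2·8 - 3·6 + 12 = -22
p_4 = -2·(-22) - 3·8 + 12 = 32
p_5 = -2·32 - 3·(-22) + 12 = 14
p_6 = -2·14 - 3·32 + 12 = -112
p_7 = -2·(-112) - 3·14 + 12 = 194
p_8 = -2·194 - 3·(-112) + 12 = -40
p_9 = -2·(-40) - 3·194 + 12 = -490
p_{10} = -2·(-490) - 3·(-40) + 12 = 1112

1112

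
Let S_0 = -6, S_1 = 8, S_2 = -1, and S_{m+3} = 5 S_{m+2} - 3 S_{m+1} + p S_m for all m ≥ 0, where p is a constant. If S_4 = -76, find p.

S_3 = -29 - 6p
S_4 = -142 - 22p
So -142 - 22p = -76, giving p = -3.

-3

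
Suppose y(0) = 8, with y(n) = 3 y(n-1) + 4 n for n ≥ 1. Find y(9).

y(1) = 3(8) + 4 = 28
y(2) = 3(28) + 8 = 92
y(3) = 3(92) + 12 = 288
y(4) = 3(288) + 16 = 880
y(5) = 3(880) + 20 = 2660
y(6) = 3(2660) + 24 = 8004
y(7) = 3(8004) + 28 = 24040
y(8) = 3(24040) + 32 = 72152
y(9) = 3(72152) + 36 = 216492

216492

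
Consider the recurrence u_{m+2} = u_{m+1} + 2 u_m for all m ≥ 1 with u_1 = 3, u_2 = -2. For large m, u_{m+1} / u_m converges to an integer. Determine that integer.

2

The characteristic equation is r^2 - r - 2 = 0, which factors as (r - 2)(r + 1) = 0.
So the roots are 2 and -1. Since |2| > |-1| and the coefficient of 2^m is non-zero, the ratio tends to 2.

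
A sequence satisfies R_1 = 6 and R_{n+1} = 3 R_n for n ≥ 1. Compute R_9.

39366

R_2 = 3*6 = 18
R_3 = 3*18 = 54
R_4 = 3*54 = 162
R_5 = 3*162 = 486
R_6 = 3*486 = 1458
R_7 = 3*1458 = 4374
R_8 = 3*4374 = 13122
R_9 = 3*13122 = 39366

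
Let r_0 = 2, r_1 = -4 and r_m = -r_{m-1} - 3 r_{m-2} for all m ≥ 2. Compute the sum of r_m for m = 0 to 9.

r_2 = -(-4) - 3·2 = -2
r_3 = -(-2) - 3·(-4) = 14
r_4 = -14 - 3·(-2) = -8
r_5 = -(-8) - 3·14 = -34
r_6 = -(-34) - 3·(-8) = 58
r_7 = -58 - 3·(-34) = 44
r_8 = -44 - 3·58 = -218
r_9 = -(-218) - 3·44 = 86
Sum = 2 + (-4) + (-2) + 14 + (-8) + (-34) + 58 + 44 + (-218) + 86 = -62

-62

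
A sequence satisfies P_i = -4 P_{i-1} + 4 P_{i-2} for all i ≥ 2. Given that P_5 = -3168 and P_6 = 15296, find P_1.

-6

Rearranging, P_{i-2} = (P_i + 4 P_{i-1}) / 4.
P_4 = (15296 + 4*(-3168)) / 4 = 2624/4 = 656
P_3 = (-3168 + 4*656) / 4 = -544/4 = -136
P_2 = (656 + 4*(-136)) / 4 = 112/4 = 28
P_1 = (-136 + 4*28) / 4 = -24/4 = -6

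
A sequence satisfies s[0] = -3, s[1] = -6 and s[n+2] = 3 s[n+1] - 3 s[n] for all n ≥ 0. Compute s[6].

s[2] = 3(-6) - 3(-3) = -9
s[3] = 3(-9) - 3(-6) = -9
s[4] = 3(-9) - 3(-9) = 0
s[5] = 3(0) - 3(-9) = 27
s[6] = 3(27) - 3(0) = 81

81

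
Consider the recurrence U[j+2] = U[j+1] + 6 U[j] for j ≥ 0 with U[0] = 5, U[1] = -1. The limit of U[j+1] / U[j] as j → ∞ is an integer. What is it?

3

The characteristic equation is r^2 - r - 6 = 0, which factors as (r - 3)(r + 2) = 0.
So the roots are 3 and -2. Since |3| > |-2| and the coefficient of 3^j is non-zero, the ratio tends to 3.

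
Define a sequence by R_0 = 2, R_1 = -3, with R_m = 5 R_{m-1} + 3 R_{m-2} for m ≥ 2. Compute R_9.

-1552878

R_2 = 5*(-3) + 3*2 = -9
R_3 = 5*(-9) + 3*(-3) = -54
R_4 = 5*(-54) + 3*(-9) = -297
R_5 = 5*(-297) + 3*(-54) = -1647
R_6 = 5*(-1647) + 3*(-297) = -9126
R_7 = 5*(-9126) + 3*(-1647) = -50571
R_8 = 5*(-50571) + 3*(-9126) = -280233
R_9 = 5*(-280233) + 3*(-50571) = -1552878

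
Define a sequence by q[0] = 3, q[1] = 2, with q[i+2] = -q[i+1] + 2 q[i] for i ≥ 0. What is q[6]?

24

q[2] = -2 + 2(3) = 4
q[3] = -4 + 2(2) = 0
q[4] = -0 + 2(4) = 8
q[5] = -8 + 2(0) = -8
q[6] = -(-8) + 2(8) = 24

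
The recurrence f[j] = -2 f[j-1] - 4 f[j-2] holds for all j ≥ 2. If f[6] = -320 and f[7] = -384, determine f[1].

Rearranging, f[j-2] = (f[j] + 2 f[j-1]) / -4.
f[5] = (-384 + 2(-320)) / -4 = -1024/-4 = 256
f[4] = (-320 + 2(256)) / -4 = 192/-4 = -48
f[3] = (256 + 2(-48)) / -4 = 160/-4 = -40
f[2] = (-48 + 2(-40)) / -4 = -128/-4 = 32
f[1] = (-40 + 2(32)) / -4 = 24/-4 = -6

-6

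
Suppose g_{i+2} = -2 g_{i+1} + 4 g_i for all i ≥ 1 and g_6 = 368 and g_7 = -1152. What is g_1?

Rearranging, g_{i-2} = (g_i + 2 g_{i-1}) / 4.
g_5 = (-1152 + 2*368) / 4 = -416/4 = -104
g_4 = (368 + 2*(-104)) / 4 = 160/4 = 40
g_3 = (-104 + 2*40) / 4 = -24/4 = -6
g_2 = (40 + 2*(-6)) / 4 = 28/4 = 7
g_1 = (-6 + 2*7) / 4 = 8/4 = 2

2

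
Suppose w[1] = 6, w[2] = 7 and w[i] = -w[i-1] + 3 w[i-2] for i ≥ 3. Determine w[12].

-2081

w[3] = -7 + 3·6 = 11
w[4] = -11 + 3·7 = 10
w[5] = -10 + 3·11 = 23
w[6] = -23 + 3·10 = 7
w[7] = -7 + 3·23 = 62
w[8] = -62 + 3·7 = -41
w[9] = -(-41) + 3·62 = 227
w[10] = -227 + 3·(-41) = -350
w[11] = -(-350) + 3·227 = 1031
w[12] = -1031 + 3·(-350) = -2081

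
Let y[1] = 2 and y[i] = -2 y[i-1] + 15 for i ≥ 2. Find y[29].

The fixed point is 15/(1 + 2) = 5, so y[i] - 5 = -2(y[i-1] - 5).
Hence y[i] = -3·(-2)^{i-1} + 5.
y[29] = -3·(-2)^{28} + 5 = -3·268435456 + 5 = -805306363.

-805306363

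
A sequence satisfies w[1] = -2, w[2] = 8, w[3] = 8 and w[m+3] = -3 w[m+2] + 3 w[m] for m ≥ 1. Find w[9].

5796

w[4] = -3*8 + 3*(-2) = -30
w[5] = -3*(-30) + 3*8 = 114
w[6] = -3*114 + 3*8 = -318
w[7] = -3*(-318) + 3*(-30) = 864
w[8] = -3*864 + 3*114 = -2250
w[9] = -3*(-2250) + 3*(-318) = 5796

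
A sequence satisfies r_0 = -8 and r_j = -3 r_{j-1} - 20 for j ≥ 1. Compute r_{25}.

The fixed point is -20/(1 + 3) = -5, so r_j + 5 = -3(r_{j-1} + 5).
Hence r_j = -3·(-3)^j - 5.
r_{25} = -3·(-3)^{25} - 5 = -3·-847288609443 - 5 = 2541865828324.

2541865828324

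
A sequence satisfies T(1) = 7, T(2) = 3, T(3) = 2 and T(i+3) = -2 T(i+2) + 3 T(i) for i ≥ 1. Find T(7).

T(4) = -2*2 + 3*7 = 17
T(5) = -2*17 + 3*3 = -25
T(6) = -2*(-25) + 3*2 = 56
T(7) = -2*56 + 3*17 = -61

-61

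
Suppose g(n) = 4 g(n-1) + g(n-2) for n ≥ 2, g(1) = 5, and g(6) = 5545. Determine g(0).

Let g(0) = z.
g(2) = 20 + z
g(3) = 85 + 4z
g(4) = 360 + 17z
g(5) = 1525 + 72z
g(6) = 6460 + 305z
So 6460 + 305z = 5545, giving z = -3.

-3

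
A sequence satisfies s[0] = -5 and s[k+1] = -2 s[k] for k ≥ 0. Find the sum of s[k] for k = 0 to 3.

25

s[1] = -2(-5) = 10
s[2] = -2(10) = -20
s[3] = -2(-20) = 40
Sum = (-5) + 10 + (-20) + 40 = 25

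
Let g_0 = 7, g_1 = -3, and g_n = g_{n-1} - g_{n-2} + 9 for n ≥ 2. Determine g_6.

7

g_2 = (-3) - 7 + 9 = -1
g_3 = (-1) - (-3) + 9 = 11
g_4 = 11 - (-1) + 9 = 21
g_5 = 21 - 11 + 9 = 19
g_6 = 19 - 21 + 9 = 7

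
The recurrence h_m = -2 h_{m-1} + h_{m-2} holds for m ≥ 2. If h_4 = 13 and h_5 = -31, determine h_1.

1

Rearranging, h_{m-2} = h_m + 2 h_{m-1}.
h_3 = -31 + 2(13) = -5
h_2 = 13 + 2(-5) = 3
h_1 = -5 + 2(3) = 1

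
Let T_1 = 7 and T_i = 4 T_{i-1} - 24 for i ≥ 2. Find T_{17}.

The fixed point is -24/(1 - 4) = 8, so T_i - 8 = 4(T_{i-1} - 8).
Hence T_i = -1·4^{i-1} + 8.
T_{17} = -1·4^{16} + 8 = -1·4294967296 + 8 = -4294967288.

-4294967288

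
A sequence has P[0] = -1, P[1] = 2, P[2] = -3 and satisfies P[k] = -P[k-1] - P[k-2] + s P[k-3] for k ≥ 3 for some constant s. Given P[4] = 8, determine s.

P[3] = 1 - s
P[4] = 2 + 3s
So 2 + 3s = 8, giving s = 2.

2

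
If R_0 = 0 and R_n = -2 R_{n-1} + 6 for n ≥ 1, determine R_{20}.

-2097150

The fixed point is 6/(1 + 2) = 2, so R_n - 2 = -2(R_{n-1} - 2).
Hence R_n = -2·(-2)^n + 2.
R_{20} = -2·(-2)^{20} + 2 = -2·1048576 + 2 = -2097150.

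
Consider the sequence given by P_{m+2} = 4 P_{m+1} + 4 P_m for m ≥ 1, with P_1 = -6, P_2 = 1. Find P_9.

P_3 = 4(1) + 4(-6) = -20
P_4 = 4(-20) + 4(1) = -76
P_5 = 4(-76) + 4(-20) = -384
P_6 = 4(-384) + 4(-76) = -1840
P_7 = 4(-1840) + 4(-384) = -8896
P_8 = 4(-8896) + 4(-1840) = -42944
P_9 = 4(-42944) + 4(-8896) = -207360

-207360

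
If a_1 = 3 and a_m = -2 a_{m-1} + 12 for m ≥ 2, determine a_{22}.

The fixed point is 12/(1 + 2) = 4, so a_m - 4 = -2(a_{m-1} - 4).
Hence a_m = -1·(-2)^{m-1} + 4.
a_{22} = -1·(-2)^{21} + 4 = -1·-2097152 + 4 = 2097156.

2097156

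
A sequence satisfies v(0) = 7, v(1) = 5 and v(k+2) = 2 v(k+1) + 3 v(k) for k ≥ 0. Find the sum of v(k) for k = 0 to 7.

v(2) = 2(5) + 3(7) = 31
v(3) = 2(31) + 3(5) = 77
v(4) = 2(77) + 3(31) = 247
v(5) = 2(247) + 3(77) = 725
v(6) = 2(725) + 3(247) = 2191
v(7) = 2(2191) + 3(725) = 6557
Sum = 7 + 5 + 31 + 77 + 247 + 725 + 2191 + 6557 = 9840

9840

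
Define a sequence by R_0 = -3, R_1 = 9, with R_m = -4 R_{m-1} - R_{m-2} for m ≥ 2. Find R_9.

R_2 = -4·9 - (-3) = -33
R_3 = -4·(-33) - 9 = 123
R_4 = -4·123 - (-33) = -459
R_5 = -4·(-459) - 123 = 1713
R_6 = -4·1713 - (-459) = -6393
R_7 = -4·(-6393) - 1713 = 23859
R_8 = -4·23859 - (-6393) = -89043
R_9 = -4·(-89043) - 23859 = 332313

332313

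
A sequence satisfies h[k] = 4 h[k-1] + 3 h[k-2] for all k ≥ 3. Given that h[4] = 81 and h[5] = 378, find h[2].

Rearranging, h[k-2] = (h[k] - 4 h[k-1]) / 3.
h[3] = (378 - 4·81) / 3 = 54/3 = 18
h[2] = (81 - 4·18) / 3 = 9/3 = 3

3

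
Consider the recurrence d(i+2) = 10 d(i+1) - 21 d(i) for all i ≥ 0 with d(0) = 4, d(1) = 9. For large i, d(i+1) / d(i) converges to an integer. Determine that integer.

The characteristic equation is r^2 - 10r + 21 = 0, which factors as (r - 7)(r - 3) = 0.
So the roots are 7 and 3. Since |7| > |3| and the coefficient of 7^i is non-zero, the ratio tends to 7.

7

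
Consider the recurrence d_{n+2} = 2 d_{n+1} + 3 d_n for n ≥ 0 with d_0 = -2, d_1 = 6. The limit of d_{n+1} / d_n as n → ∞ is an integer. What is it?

3

The characteristic equation is r^2 - 2r - 3 = 0, which factors as (r - 3)(r + 1) = 0.
So the roots are 3 and -1. Since |3| > |-1| and the coefficient of 3^n is non-zero, the ratio tends to 3.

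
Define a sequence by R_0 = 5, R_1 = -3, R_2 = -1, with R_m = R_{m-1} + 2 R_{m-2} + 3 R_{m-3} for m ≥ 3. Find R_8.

125

R_3 = (-1) + 2·(-3) + 3·5 = 8
R_4 = 8 + 2·(-1) + 3·(-3) = -3
R_5 = (-3) + 2·8 + 3·(-1) = 10
R_6 = 10 + 2·(-3) + 3·8 = 28
R_7 = 28 + 2·10 + 3·(-3) = 39
R_8 = 39 + 2·28 + 3·10 = 125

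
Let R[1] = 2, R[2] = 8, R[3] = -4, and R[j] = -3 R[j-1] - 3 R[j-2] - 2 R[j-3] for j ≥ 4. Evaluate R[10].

-1024

R[4] = -3·(-4) - 3·8 - 2·2 = -16
R[5] = -3·(-16) - 3·(-4) - 2·8 = 44
R[6] = -3·44 - 3·(-16) - 2·(-4) = -76
R[7] = -3·(-76) - 3·44 - 2·(-16) = 128
R[8] = -3·128 - 3·(-76) - 2·44 = -244
R[9] = -3·(-244) - 3·128 - 2·(-76) = 500
R[10] = -3·500 - 3·(-244) - 2·128 = -1024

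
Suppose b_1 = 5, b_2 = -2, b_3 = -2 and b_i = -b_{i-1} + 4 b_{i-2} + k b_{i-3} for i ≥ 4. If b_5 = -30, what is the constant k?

4

b_4 = -6 + 5k
b_5 = -2 - 7k
So -2 - 7k = -30, giving k = 4.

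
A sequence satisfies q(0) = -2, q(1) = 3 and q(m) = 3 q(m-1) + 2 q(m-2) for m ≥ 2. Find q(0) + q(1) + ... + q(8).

q(2) = 3·3 + 2·(-2) = 5
q(3) = 3·5 + 2·3 = 21
q(4) = 3·21 + 2·5 = 73
q(5) = 3·73 + 2·21 = 261
q(6) = 3·261 + 2·73 = 929
q(7) = 3·929 + 2·261 = 3309
q(8) = 3·3309 + 2·929 = 11785
Sum = (-2) + 3 + 5 + 21 + 73 + 261 + 929 + 3309 + 11785 = 16384

16384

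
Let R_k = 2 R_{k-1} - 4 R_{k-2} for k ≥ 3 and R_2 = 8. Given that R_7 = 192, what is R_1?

3

Let R_1 = z.
R_3 = 16 - 4z
R_4 = -8z
R_5 = -64
R_6 = -128 + 32z
R_7 = 64z
So 64z = 192, giving z = 3.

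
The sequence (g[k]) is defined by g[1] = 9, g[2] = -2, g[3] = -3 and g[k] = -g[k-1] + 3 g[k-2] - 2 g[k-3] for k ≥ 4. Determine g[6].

-73

g[4] = -(-3) + 3*(-2) - 2*9 = -21
g[5] = -(-21) + 3*(-3) - 2*(-2) = 16
g[6] = -16 + 3*(-21) - 2*(-3) = -73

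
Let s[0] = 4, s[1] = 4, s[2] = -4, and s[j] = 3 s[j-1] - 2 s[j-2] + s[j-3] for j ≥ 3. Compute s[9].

s[3] = 3*(-4) - 2*4 + 4 = -16
s[4] = 3*(-16) - 2*(-4) + 4 = -36
s[5] = 3*(-36) - 2*(-16) + (-4) = -80
s[6] = 3*(-80) - 2*(-36) + (-16) = -184
s[7] = 3*(-184) - 2*(-80) + (-36) = -428
s[8] = 3*(-428) - 2*(-184) + (-80) = -996
s[9] = 3*(-996) - 2*(-428) + (-184) = -2316

-2316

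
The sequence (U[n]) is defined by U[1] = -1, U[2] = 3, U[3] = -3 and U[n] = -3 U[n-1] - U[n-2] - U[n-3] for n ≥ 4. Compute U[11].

U[4] = -3*(-3) - 3 - (-1) = 7
U[5] = -3*7 - (-3) - 3 = -21
U[6] = -3*(-21) - 7 - (-3) = 59
U[7] = -3*59 - (-21) - 7 = -163
U[8] = -3*(-163) - 59 - (-21) = 451
U[9] = -3*451 - (-163) - 59 = -1249
U[10] = -3*(-1249) - 451 - (-163) = 3459
U[11] = -3*3459 - (-1249) - 451 = -9579

-9579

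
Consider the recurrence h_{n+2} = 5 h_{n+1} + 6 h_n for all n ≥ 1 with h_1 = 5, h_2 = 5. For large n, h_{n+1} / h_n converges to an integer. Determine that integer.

6

The characteristic equation is r^2 - 5r - 6 = 0, which factors as (r - 6)(r + 1) = 0.
So the roots are 6 and -1. Since |6| > |-1| and the coefficient of 6^n is non-zero, the ratio tends to 6.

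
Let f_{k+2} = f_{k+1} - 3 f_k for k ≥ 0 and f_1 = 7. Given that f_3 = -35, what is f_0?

Let f_0 = z.
f_2 = 7 - 3z
f_3 = -14 - 3z
So -14 - 3z = -35, giving z = 7.

7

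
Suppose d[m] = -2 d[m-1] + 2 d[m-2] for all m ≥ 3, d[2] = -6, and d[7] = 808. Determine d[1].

1

Let d[1] = v.
d[3] = 12 + 2v
d[4] = -36 - 4v
d[5] = 96 + 12v
d[6] = -264 - 32v
d[7] = 720 + 88v
So 720 + 88v = 808, giving v = 1.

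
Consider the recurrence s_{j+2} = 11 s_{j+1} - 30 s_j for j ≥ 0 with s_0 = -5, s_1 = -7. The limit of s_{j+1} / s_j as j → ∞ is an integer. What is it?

The characteristic equation is r^2 - 11r + 30 = 0, which factors as (r - 6)(r - 5) = 0.
So the roots are 6 and 5. Since |6| > |5| and the coefficient of 6^j is non-zero, the ratio tends to 6.

6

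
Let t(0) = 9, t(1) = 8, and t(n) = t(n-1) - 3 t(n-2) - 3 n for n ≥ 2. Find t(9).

320

t(2) = 8 - 3*9 - 6 = -25
t(3) = (-25) - 3*8 - 9 = -58
t(4) = (-58) - 3*(-25) - 12 = 5
t(5) = 5 - 3*(-58) - 15 = 164
t(6) = 164 - 3*5 - 18 = 131
t(7) = 131 - 3*164 - 21 = -382
t(8) = (-382) - 3*131 - 24 = -799
t(9) = (-799) - 3*(-382) - 27 = 320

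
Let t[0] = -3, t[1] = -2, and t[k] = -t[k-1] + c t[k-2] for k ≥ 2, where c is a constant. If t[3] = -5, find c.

-3

t[2] = 2 - 3c
t[3] = -2 + c
So -2 + c = -5, giving c = -3.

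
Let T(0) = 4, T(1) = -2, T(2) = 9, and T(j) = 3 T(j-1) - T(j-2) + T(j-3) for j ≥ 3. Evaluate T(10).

39141

T(3) = 3(9) - (-2) + 4 = 33
T(4) = 3(33) - 9 + (-2) = 88
T(5) = 3(88) - 33 + 9 = 240
T(6) = 3(240) - 88 + 33 = 665
T(7) = 3(665) - 240 + 88 = 1843
T(8) = 3(1843) - 665 + 240 = 5104
T(9) = 3(5104) - 1843 + 665 = 14134
T(10) = 3(14134) - 5104 + 1843 = 39141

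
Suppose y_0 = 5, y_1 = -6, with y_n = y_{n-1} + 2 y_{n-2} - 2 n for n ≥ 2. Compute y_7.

-294

y_2 = (-6) + 2*5 - 4 = 0
y_3 = 0 + 2*(-6) - 6 = -18
y_4 = (-18) + 2*0 - 8 = -26
y_5 = (-26) + 2*(-18) - 10 = -72
y_6 = (-72) + 2*(-26) - 12 = -136
y_7 = (-136) + 2*(-72) - 14 = -294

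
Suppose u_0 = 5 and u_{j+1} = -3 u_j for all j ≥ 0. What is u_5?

u_1 = -3*5 = -15
u_2 = -3*(-15) = 45
u_3 = -3*45 = -135
u_4 = -3*(-135) = 405
u_5 = -3*405 = -1215

-1215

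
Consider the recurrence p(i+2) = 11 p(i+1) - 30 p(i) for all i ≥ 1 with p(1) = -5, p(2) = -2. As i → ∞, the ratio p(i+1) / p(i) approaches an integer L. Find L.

The characteristic equation is r^2 - 11r + 30 = 0, which factors as (r - 6)(r - 5) = 0.
So the roots are 6 and 5. Since |6| > |5| and the coefficient of 6^i is non-zero, the ratio tends to 6.

6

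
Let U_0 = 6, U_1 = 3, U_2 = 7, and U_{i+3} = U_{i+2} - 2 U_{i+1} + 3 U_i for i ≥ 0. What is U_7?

U_3 = 7 - 2*3 + 3*6 = 19
U_4 = 19 - 2*7 + 3*3 = 14
U_5 = 14 - 2*19 + 3*7 = -3
U_6 = (-3) - 2*14 + 3*19 = 26
U_7 = 26 - 2*(-3) + 3*14 = 74

74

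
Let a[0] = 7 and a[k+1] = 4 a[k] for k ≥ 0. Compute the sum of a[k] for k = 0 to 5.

a[1] = 4(7) = 28
a[2] = 4(28) = 112
a[3] = 4(112) = 448
a[4] = 4(448) = 1792
a[5] = 4(1792) = 7168
Sum = 7 + 28 + 112 + 448 + 1792 + 7168 = 9555

9555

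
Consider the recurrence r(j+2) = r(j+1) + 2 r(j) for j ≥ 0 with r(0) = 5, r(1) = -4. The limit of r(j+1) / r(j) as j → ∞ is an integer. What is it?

The characteristic equation is r^2 - r - 2 = 0, which factors as (r - 2)(r + 1) = 0.
So the roots are 2 and -1. Since |2| > |-1| and the coefficient of 2^j is non-zero, the ratio tends to 2.

2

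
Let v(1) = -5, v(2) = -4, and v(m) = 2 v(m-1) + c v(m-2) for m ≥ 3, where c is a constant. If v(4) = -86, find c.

5

v(3) = -8 - 5c
v(4) = -16 - 14c
So -16 - 14c = -86, giving c = 5.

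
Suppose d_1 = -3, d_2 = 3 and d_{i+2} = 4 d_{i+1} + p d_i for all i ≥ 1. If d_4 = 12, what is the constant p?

d_3 = 12 - 3p
d_4 = 48 - 9p
So 48 - 9p = 12, giving p = 4.

4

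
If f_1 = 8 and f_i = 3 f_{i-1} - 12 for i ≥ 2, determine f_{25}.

564859072968

The fixed point is -12/(1 - 3) = 6, so f_i - 6 = 3(f_{i-1} - 6).
Hence f_i = 2·3^{i-1} + 6.
f_{25} = 2·3^{24} + 6 = 2·282429536481 + 6 = 564859072968.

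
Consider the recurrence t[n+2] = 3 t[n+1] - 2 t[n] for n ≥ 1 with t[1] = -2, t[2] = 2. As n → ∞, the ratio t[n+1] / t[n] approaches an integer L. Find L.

2

The characteristic equation is r^2 - 3r + 2 = 0, which factors as (r - 2)(r - 1) = 0.
So the roots are 2 and 1. Since |2| > |1| and the coefficient of 2^n is non-zero, the ratio tends to 2.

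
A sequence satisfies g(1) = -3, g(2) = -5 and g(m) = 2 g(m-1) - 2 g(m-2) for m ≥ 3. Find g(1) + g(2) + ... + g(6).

g(3) = 2(-5) - 2(-3) = -4
g(4) = 2(-4) - 2(-5) = 2
g(5) = 2(2) - 2(-4) = 12
g(6) = 2(12) - 2(2) = 20
Sum = (-3) + (-5) + (-4) + 2 + 12 + 20 = 22

22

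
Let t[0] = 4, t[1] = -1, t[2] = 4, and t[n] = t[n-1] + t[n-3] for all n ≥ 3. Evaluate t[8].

t[3] = 4 + 4 = 8
t[4] = 8 + (-1) = 7
t[5] = 7 + 4 = 11
t[6] = 11 + 8 = 19
t[7] = 19 + 7 = 26
t[8] = 26 + 11 = 37

37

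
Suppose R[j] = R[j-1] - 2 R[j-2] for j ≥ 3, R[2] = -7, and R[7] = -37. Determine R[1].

Let R[1] = x.
R[3] = -7 - 2x
R[4] = 7 - 2x
R[5] = 21 + 2x
R[6] = 7 + 6x
R[7] = -35 + 2x
So -35 + 2x = -37, giving x = -1.

-1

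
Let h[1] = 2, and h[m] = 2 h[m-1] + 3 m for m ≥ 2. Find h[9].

2783

h[2] = 2(2) + 6 = 10
h[3] = 2(10) + 9 = 29
h[4] = 2(29) + 12 = 70
h[5] = 2(70) + 15 = 155
h[6] = 2(155) + 18 = 328
h[7] = 2(328) + 21 = 677
h[8] = 2(677) + 24 = 1378
h[9] = 2(1378) + 27 = 2783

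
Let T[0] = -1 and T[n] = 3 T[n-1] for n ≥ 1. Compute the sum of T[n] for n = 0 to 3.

-40

T[1] = 3*(-1) = -3
T[2] = 3*(-3) = -9
T[3] = 3*(-9) = -27
Sum = (-1) + (-3) + (-9) + (-27) = -40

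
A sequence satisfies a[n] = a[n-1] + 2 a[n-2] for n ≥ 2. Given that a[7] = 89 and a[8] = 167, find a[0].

-3

Rearranging, a[n-2] = (a[n] - a[n-1]) / 2.
a[6] = (167 - 89) / 2 = 78/2 = 39
a[5] = (89 - 39) / 2 = 50/2 = 25
a[4] = (39 - 25) / 2 = 14/2 = 7
a[3] = (25 - 7) / 2 = 18/2 = 9
a[2] = (7 - 9) / 2 = -2/2 = -1
a[1] = (9 - (-1)) / 2 = 10/2 = 5
a[0] = (-1 - 5) / 2 = -6/2 = -3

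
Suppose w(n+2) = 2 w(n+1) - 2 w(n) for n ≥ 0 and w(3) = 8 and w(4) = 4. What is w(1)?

2

Rearranging, w(n-2) = (w(n) - 2 w(n-1)) / -2.
w(2) = (4 - 2·8) / -2 = -12/-2 = 6
w(1) = (8 - 2·6) / -2 = -4/-2 = 2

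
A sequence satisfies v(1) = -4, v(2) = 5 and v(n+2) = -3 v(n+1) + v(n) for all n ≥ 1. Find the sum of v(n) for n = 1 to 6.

516

v(3) = -3(5) + (-4) = -19
v(4) = -3(-19) + 5 = 62
v(5) = -3(62) + (-19) = -205
v(6) = -3(-205) + 62 = 677
Sum = (-4) + 5 + (-19) + 62 + (-205) + 677 = 516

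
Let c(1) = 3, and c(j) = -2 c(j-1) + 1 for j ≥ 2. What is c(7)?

171

c(2) = -2·3 + 1 = -5
c(3) = -2·(-5) + 1 = 11
c(4) = -2·11 + 1 = -21
c(5) = -2·(-21) + 1 = 43
c(6) = -2·43 + 1 = -85
c(7) = -2·(-85) + 1 = 171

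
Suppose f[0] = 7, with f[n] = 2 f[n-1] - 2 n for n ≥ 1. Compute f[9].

1558

f[1] = 2*7 - 2 = 12
f[2] = 2*12 - 4 = 20
f[3] = 2*20 - 6 = 34
f[4] = 2*34 - 8 = 60
f[5] = 2*60 - 10 = 110
f[6] = 2*110 - 12 = 208
f[7] = 2*208 - 14 = 402
f[8] = 2*402 - 16 = 788
f[9] = 2*788 - 18 = 1558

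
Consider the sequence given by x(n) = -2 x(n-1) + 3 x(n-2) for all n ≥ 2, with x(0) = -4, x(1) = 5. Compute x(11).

x(2) = -2(5) + 3(-4) = -22
x(3) = -2(-22) + 3(5) = 59
x(4) = -2(59) + 3(-22) = -184
x(5) = -2(-184) + 3(59) = 545
x(6) = -2(545) + 3(-184) = -1642
x(7) = -2(-1642) + 3(545) = 4919
x(8) = -2(4919) + 3(-1642) = -14764
x(9) = -2(-14764) + 3(4919) = 44285
x(10) = -2(44285) + 3(-14764) = -132862
x(11) = -2(-132862) + 3(44285) = 398579

398579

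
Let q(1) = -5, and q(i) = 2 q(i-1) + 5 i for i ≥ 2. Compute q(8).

q(2) = 2(-5) + 10 = 0
q(3) = 2(0) + 15 = 15
q(4) = 2(15) + 20 = 50
q(5) = 2(50) + 25 = 125
q(6) = 2(125) + 30 = 280
q(7) = 2(280) + 35 = 595
q(8) = 2(595) + 40 = 1230

1230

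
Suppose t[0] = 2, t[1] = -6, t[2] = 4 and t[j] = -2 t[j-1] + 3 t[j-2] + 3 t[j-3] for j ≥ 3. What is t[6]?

274

t[3] = -2*4 + 3*(-6) + 3*2 = -20
t[4] = -2*(-20) + 3*4 + 3*(-6) = 34
t[5] = -2*34 + 3*(-20) + 3*4 = -116
t[6] = -2*(-116) + 3*34 + 3*(-20) = 274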